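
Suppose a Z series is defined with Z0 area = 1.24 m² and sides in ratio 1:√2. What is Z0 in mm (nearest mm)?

Let the short side be w mm. Then w · w√2 = 1.24 m² = 1,240,000 mm².
w² = 1,240,000/√2, so w ≈ 936.4 mm; long side = w√2 ≈ 1324.2 mm.

936 × 1324 mm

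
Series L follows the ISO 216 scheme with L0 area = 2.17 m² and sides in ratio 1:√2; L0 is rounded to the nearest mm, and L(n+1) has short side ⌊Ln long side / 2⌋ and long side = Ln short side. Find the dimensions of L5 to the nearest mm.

219 × 309 mm

Let L0's short side be w mm. w · w√2 = 2.17 m² = 2,170,000 mm², so w ≈ 1238.7 mm and w√2 ≈ 1751.8 mm → L0 = 1239 × 1752 mm.
L1: ⌊1752/2⌋ × 1239 = 876 × 1239 mm
L2: ⌊1239/2⌋ × 876 = 619 × 876 mm
L3: ⌊876/2⌋ × 619 = 438 × 619 mm
L4: ⌊619/2⌋ × 438 = 309 × 438 mm
L5: ⌊438/2⌋ × 309 = 219 × 309 mm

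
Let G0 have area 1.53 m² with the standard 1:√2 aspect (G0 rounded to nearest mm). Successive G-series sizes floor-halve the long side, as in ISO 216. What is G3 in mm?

Let G0's short side be w mm. w · w√2 = 1.53 m² = 1,530,000 mm², so w ≈ 1040.1 mm and w√2 ≈ 1471.0 mm → G0 = 1040 × 1471 mm.
G1: ⌊1471/2⌋ × 1040 = 735 × 1040 mm
G2: ⌊1040/2⌋ × 735 = 520 × 735 mm
G3: ⌊735/2⌋ × 520 = 367 × 520 mm

367 × 520 mm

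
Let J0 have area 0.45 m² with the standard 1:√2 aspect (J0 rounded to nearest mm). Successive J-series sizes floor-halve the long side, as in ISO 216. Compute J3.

Let J0's short side be w mm. w · w√2 = 0.45 m² = 450,000 mm², so w ≈ 564.1 mm and w√2 ≈ 797.7 mm → J0 = 564 × 798 mm.
J1: ⌊798/2⌋ × 564 = 399 × 564 mm
J2: ⌊564/2⌋ × 399 = 282 × 399 mm
J3: ⌊399/2⌋ × 282 = 199 × 282 mm

199 × 282 mm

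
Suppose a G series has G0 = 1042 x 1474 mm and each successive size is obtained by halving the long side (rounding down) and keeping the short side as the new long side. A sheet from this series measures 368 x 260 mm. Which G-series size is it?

G4

G0: 1042 × 1474 mm
G1: 737 × 1042 mm
G2: 521 × 737 mm
G3: 368 × 521 mm
G4: 260 × 368 mm
G5: 184 × 260 mm
→ matches G4.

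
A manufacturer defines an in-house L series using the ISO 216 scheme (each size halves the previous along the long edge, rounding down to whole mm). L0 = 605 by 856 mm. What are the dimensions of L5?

L1: ⌊856/2⌋ × 605 = 428 × 605 mm
L2: ⌊605/2⌋ × 428 = 302 × 428 mm
L3: ⌊428/2⌋ × 302 = 214 × 302 mm
L4: ⌊302/2⌋ × 214 = 151 × 214 mm
L5: ⌊214/2⌋ × 151 = 107 × 151 mm

107 × 151 mm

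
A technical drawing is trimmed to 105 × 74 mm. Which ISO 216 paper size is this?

Aspect ratio 105/74 ≈ 1.419 — close to the ISO √2 ≈ 1.414.
In the A-series (A0 area = 1 m²): A7 = 74 × 105 mm.

A7 (74 × 105 mm)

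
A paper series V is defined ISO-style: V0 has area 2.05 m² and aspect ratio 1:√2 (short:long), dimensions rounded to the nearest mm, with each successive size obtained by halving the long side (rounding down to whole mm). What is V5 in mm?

212 × 301 mm

Let V0's short side be w mm. w · w√2 = 2.05 m² = 2,050,000 mm², so w ≈ 1204.0 mm and w√2 ≈ 1702.7 mm → V0 = 1204 × 1703 mm.
V1: ⌊1703/2⌋ × 1204 = 851 × 1204 mm
V2: ⌊1204/2⌋ × 851 = 602 × 851 mm
V3: ⌊851/2⌋ × 602 = 425 × 602 mm
V4: ⌊602/2⌋ × 425 = 301 × 425 mm
V5: ⌊425/2⌋ × 301 = 212 × 301 mm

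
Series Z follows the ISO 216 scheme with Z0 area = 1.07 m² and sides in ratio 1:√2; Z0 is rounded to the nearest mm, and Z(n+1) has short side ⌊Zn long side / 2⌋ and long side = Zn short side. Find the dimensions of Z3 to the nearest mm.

307 × 435 mm

Let Z0's short side be w mm. w · w√2 = 1.07 m² = 1,070,000 mm², so w ≈ 869.8 mm and w√2 ≈ 1230.1 mm → Z0 = 870 × 1230 mm.
Z1: ⌊1230/2⌋ × 870 = 615 × 870 mm
Z2: ⌊870/2⌋ × 615 = 435 × 615 mm
Z3: ⌊615/2⌋ × 435 = 307 × 435 mm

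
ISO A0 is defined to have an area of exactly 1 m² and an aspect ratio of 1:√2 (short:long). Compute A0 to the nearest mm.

841 × 1189 mm

Let the short side be w mm. Then the long side is w√2 and w · w√2 = 10⁶ mm².
w² = 10⁶/√2, so w = 1000 / 2^(1/4) ≈ 840.9 mm; long side = 1000 · 2^(1/4) ≈ 1189.2 mm.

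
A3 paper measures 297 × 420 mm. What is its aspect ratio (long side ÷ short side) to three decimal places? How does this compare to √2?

420 / 297 = 1.414
Matches √2 ≈ 1.414 — the ISO 216 defining ratio.

1.414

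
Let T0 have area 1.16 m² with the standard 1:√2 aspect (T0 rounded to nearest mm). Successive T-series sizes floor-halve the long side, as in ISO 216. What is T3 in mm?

320 × 453 mm

Let T0's short side be w mm. w · w√2 = 1.16 m² = 1,160,000 mm², so w ≈ 905.7 mm and w√2 ≈ 1280.8 mm → T0 = 906 × 1281 mm.
T1: ⌊1281/2⌋ × 906 = 640 × 906 mm
T2: ⌊906/2⌋ × 640 = 453 × 640 mm
T3: ⌊640/2⌋ × 453 = 320 × 453 mm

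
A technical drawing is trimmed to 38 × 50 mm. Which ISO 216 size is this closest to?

A9 (37 × 52 mm)

Aspect ratio 50/38 ≈ 1.316 (ISO target is √2 ≈ 1.414).
In the A-series (A0 area = 1 m²): A9 = 37 × 52 mm.
Off by 3 mm total — nearest standard size.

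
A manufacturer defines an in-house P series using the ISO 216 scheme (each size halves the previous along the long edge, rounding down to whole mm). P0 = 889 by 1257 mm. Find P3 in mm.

314 × 444 mm

P1: ⌊1257/2⌋ × 889 = 628 × 889 mm
P2: ⌊889/2⌋ × 628 = 444 × 628 mm
P3: ⌊628/2⌋ × 444 = 314 × 444 mm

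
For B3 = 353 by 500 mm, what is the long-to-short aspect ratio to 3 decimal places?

1.416

500 / 353 = 1.416
ISO 216 targets √2 ≈ 1.414; the +0.002 deviation is from mm rounding.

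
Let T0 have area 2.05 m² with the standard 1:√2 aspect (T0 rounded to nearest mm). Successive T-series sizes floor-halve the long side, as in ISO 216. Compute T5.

212 × 301 mm

Let T0's short side be w mm. w · w√2 = 2.05 m² = 2,050,000 mm², so w ≈ 1204.0 mm and w√2 ≈ 1702.7 mm → T0 = 1204 × 1703 mm.
T1: ⌊1703/2⌋ × 1204 = 851 × 1204 mm
T2: ⌊1204/2⌋ × 851 = 602 × 851 mm
T3: ⌊851/2⌋ × 602 = 425 × 602 mm
T4: ⌊602/2⌋ × 425 = 301 × 425 mm
T5: ⌊425/2⌋ × 301 = 212 × 301 mm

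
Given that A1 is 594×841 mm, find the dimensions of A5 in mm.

A2: ⌊841/2⌋ × 594 = 420 × 594 mm
A3: ⌊594/2⌋ × 420 = 297 × 420 mm
A4: ⌊420/2⌋ × 297 = 210 × 297 mm
A5: ⌊297/2⌋ × 210 = 148 × 210 mm

148 × 210 mm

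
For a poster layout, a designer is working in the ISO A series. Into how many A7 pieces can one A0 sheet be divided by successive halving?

A0 = 841 × 1189 mm; A7 = 74 × 105 mm.
Each halving step doubles the count; 7 steps from A0 to A7.
2^7 = 128.

128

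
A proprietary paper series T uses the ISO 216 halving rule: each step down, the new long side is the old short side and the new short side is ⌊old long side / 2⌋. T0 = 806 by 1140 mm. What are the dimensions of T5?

T1: ⌊1140/2⌋ × 806 = 570 × 806 mm
T2: ⌊806/2⌋ × 570 = 403 × 570 mm
T3: ⌊570/2⌋ × 403 = 285 × 403 mm
T4: ⌊403/2⌋ × 285 = 201 × 285 mm
T5: ⌊285/2⌋ × 201 = 142 × 201 mm

142 × 201 mm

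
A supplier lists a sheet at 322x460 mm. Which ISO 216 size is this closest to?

Aspect ratio 460/322 ≈ 1.429 — close to the ISO √2 ≈ 1.414.
In the C-series (envelope sizes, between A and B): C3 = 324 × 458 mm.
Off by 4 mm total — nearest standard size.

C3 (324 × 458 mm)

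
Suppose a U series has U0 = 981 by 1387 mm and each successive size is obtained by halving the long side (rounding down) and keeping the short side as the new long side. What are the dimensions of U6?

U1 = 693 × 981 mm (from U0 by 1 halving).
U2: ⌊981/2⌋ × 693 = 490 × 693 mm
U3: ⌊693/2⌋ × 490 = 346 × 490 mm
U4: ⌊490/2⌋ × 346 = 245 × 346 mm
U5: ⌊346/2⌋ × 245 = 173 × 245 mm
U6: ⌊245/2⌋ × 173 = 122 × 173 mm

122 × 173 mm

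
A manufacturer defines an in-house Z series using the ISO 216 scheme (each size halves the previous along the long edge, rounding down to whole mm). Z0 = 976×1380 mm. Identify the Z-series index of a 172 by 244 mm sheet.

Z0: 976 × 1380 mm
Z1: 690 × 976 mm
Z2: 488 × 690 mm
Z3: 345 × 488 mm
Z4: 244 × 345 mm
Z5: 172 × 244 mm
Z6: 122 × 172 mm
→ matches Z5.

Z5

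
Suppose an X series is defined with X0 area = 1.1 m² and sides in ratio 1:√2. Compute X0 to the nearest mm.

882 × 1247 mm

Let the short side be w mm. Then w · w√2 = 1.1 m² = 1,100,000 mm².
w² = 1,100,000/√2, so w ≈ 881.9 mm; long side = w√2 ≈ 1247.3 mm.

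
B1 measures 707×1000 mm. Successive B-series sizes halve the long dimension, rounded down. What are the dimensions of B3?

353 × 500 mm

B2: ⌊1000/2⌋ × 707 = 500 × 707 mm
B3: ⌊707/2⌋ × 500 = 353 × 500 mm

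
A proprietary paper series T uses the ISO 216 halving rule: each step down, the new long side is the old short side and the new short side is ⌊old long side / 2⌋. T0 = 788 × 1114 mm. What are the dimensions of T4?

T1: ⌊1114/2⌋ × 788 = 557 × 788 mm
T2: ⌊788/2⌋ × 557 = 394 × 557 mm
T3: ⌊557/2⌋ × 394 = 278 × 394 mm
T4: ⌊394/2⌋ × 278 = 197 × 278 mm

197 × 278 mm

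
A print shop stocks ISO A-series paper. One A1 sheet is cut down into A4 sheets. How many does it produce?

8

A1 = 594 × 841 mm; A4 = 210 × 297 mm.
Each halving step doubles the count; 3 steps from A1 to A4.
2^3 = 8.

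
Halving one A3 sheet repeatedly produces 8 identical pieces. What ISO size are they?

A6

8 = 2^3, so 3 halving steps.
A3 → A4 → … → A6 after 3 steps.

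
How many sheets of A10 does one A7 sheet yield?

A7 = 74 × 105 mm; A10 = 26 × 37 mm.
Each halving step doubles the count; 3 steps from A7 to A10.
2^3 = 8.

8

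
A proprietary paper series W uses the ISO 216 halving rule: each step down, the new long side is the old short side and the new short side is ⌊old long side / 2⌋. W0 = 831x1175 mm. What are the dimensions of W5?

146 × 207 mm

W1 = 587 × 831 mm (from W0 by 1 halving).
W2: ⌊831/2⌋ × 587 = 415 × 587 mm
W3: ⌊587/2⌋ × 415 = 293 × 415 mm
W4: ⌊415/2⌋ × 293 = 207 × 293 mm
W5: ⌊293/2⌋ × 207 = 146 × 207 mm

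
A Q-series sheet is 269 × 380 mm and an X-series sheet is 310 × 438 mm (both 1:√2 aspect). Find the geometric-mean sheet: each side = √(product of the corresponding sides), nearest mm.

289 × 408 mm

Short side: √(269 · 310) = √83390 ≈ 288.8 → 289 mm
Long side: √(380 · 438) = √166440 ≈ 408.0 → 408 mm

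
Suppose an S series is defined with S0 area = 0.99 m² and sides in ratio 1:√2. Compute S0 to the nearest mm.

837 × 1183 mm

Let the short side be w mm. Then w · w√2 = 0.99 m² = 990,000 mm².
w² = 990,000/√2, so w ≈ 836.7 mm; long side = w√2 ≈ 1183.2 mm.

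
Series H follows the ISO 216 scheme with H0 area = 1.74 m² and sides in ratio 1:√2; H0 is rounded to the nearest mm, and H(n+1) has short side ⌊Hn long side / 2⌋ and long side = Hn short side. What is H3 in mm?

Let H0's short side be w mm. w · w√2 = 1.74 m² = 1,740,000 mm², so w ≈ 1109.2 mm and w√2 ≈ 1568.7 mm → H0 = 1109 × 1569 mm.
H1: ⌊1569/2⌋ × 1109 = 784 × 1109 mm
H2: ⌊1109/2⌋ × 784 = 554 × 784 mm
H3: ⌊784/2⌋ × 554 = 392 × 554 mm

392 × 554 mm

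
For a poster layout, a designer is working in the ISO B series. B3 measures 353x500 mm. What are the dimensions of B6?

125 × 176 mm

B4: ⌊500/2⌋ × 353 = 250 × 353 mm
B5: ⌊353/2⌋ × 250 = 176 × 250 mm
B6: ⌊250/2⌋ × 176 = 125 × 176 mm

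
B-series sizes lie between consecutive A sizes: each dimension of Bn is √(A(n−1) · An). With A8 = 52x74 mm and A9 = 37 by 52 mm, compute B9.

44 × 62 mm

Short side: √(52 · 37) = √1924 ≈ 43.9 → 44 mm
Long side: √(74 · 52) = √3848 ≈ 62.0 → 62 mm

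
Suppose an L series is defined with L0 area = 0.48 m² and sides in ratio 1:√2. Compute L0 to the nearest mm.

583 × 824 mm

Let the short side be w mm. Then w · w√2 = 0.48 m² = 480,000 mm².
w² = 480,000/√2, so w ≈ 582.6 mm; long side = w√2 ≈ 823.9 mm.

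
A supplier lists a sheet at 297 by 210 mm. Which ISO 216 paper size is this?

Aspect ratio 297/210 ≈ 1.414 — close to the ISO √2 ≈ 1.414.
In the A-series (A0 area = 1 m²): A4 = 210 × 297 mm.

A4 (210 × 297 mm)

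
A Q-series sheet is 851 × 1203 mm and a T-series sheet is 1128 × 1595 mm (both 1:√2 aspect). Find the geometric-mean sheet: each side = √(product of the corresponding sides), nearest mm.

980 × 1385 mm

Short side: √(851 · 1128) = √959928 ≈ 979.8 → 980 mm
Long side: √(1203 · 1595) = √1918785 ≈ 1385.2 → 1385 mm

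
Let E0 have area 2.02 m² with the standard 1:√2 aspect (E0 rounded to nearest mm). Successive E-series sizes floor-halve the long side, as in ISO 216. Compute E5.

211 × 298 mm

Let E0's short side be w mm. w · w√2 = 2.02 m² = 2,020,000 mm², so w ≈ 1195.1 mm and w√2 ≈ 1690.2 mm → E0 = 1195 × 1690 mm.
E1: ⌊1690/2⌋ × 1195 = 845 × 1195 mm
E2: ⌊1195/2⌋ × 845 = 597 × 845 mm
E3: ⌊845/2⌋ × 597 = 422 × 597 mm
E4: ⌊597/2⌋ × 422 = 298 × 422 mm
E5: ⌊422/2⌋ × 298 = 211 × 298 mm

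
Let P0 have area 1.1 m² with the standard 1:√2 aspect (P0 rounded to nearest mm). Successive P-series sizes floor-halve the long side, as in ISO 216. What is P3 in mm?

311 × 441 mm

Let P0's short side be w mm. w · w√2 = 1.1 m² = 1,100,000 mm², so w ≈ 881.9 mm and w√2 ≈ 1247.3 mm → P0 = 882 × 1247 mm.
P1: ⌊1247/2⌋ × 882 = 623 × 882 mm
P2: ⌊882/2⌋ × 623 = 441 × 623 mm
P3: ⌊623/2⌋ × 441 = 311 × 441 mm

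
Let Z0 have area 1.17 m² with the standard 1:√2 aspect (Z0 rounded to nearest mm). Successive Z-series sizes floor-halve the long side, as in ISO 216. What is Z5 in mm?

Let Z0's short side be w mm. w · w√2 = 1.17 m² = 1,170,000 mm², so w ≈ 909.6 mm and w√2 ≈ 1286.3 mm → Z0 = 910 × 1286 mm.
Z1: ⌊1286/2⌋ × 910 = 643 × 910 mm
Z2: ⌊910/2⌋ × 643 = 455 × 643 mm
Z3: ⌊643/2⌋ × 455 = 321 × 455 mm
Z4: ⌊455/2⌋ × 321 = 227 × 321 mm
Z5: ⌊321/2⌋ × 227 = 160 × 227 mm

160 × 227 mm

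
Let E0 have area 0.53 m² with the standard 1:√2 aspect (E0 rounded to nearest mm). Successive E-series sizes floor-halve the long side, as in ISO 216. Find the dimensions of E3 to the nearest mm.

Let E0's short side be w mm. w · w√2 = 0.53 m² = 530,000 mm², so w ≈ 612.2 mm and w√2 ≈ 865.8 mm → E0 = 612 × 866 mm.
E1: ⌊866/2⌋ × 612 = 433 × 612 mm
E2: ⌊612/2⌋ × 433 = 306 × 433 mm
E3: ⌊433/2⌋ × 306 = 216 × 306 mm

216 × 306 mm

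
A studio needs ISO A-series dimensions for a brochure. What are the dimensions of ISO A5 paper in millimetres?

148 × 210 mm

A0 = 841 × 1189 mm (A0 has area 1 m², aspect 1:√2).
A1: ⌊1189/2⌋ × 841 = 594 × 841 mm
A2: ⌊841/2⌋ × 594 = 420 × 594 mm
A3: ⌊594/2⌋ × 420 = 297 × 420 mm
A4: ⌊420/2⌋ × 297 = 210 × 297 mm
A5: ⌊297/2⌋ × 210 = 148 × 210 mm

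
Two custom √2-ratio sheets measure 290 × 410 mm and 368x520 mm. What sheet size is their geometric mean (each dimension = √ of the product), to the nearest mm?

Short side: √(290 · 368) = √106720 ≈ 326.7 → 327 mm
Long side: √(410 · 520) = √213200 ≈ 461.7 → 462 mm

327 × 462 mm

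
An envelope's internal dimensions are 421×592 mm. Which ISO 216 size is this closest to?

Aspect ratio 592/421 ≈ 1.406 — close to the ISO √2 ≈ 1.414.
In the A-series (A0 area = 1 m²): A2 = 420 × 594 mm.
Off by 3 mm total — nearest standard size.

A2 (420 × 594 mm)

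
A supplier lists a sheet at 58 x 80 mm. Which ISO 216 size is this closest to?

C8 (57 × 81 mm)

Aspect ratio 80/58 ≈ 1.379 (ISO target is √2 ≈ 1.414).
In the C-series (envelope sizes, between A and B): C8 = 57 × 81 mm.
Off by 2 mm total — nearest standard size.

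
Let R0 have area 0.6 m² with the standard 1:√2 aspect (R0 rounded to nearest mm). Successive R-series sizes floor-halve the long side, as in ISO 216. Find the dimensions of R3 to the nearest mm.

230 × 325 mm

Let R0's short side be w mm. w · w√2 = 0.6 m² = 600,000 mm², so w ≈ 651.4 mm and w√2 ≈ 921.2 mm → R0 = 651 × 921 mm.
R1: ⌊921/2⌋ × 651 = 460 × 651 mm
R2: ⌊651/2⌋ × 460 = 325 × 460 mm
R3: ⌊460/2⌋ × 325 = 230 × 325 mm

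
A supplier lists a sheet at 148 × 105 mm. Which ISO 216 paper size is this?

A6 (105 × 148 mm)

Aspect ratio 148/105 ≈ 1.410 — close to the ISO √2 ≈ 1.414.
In the A-series (A0 area = 1 m²): A6 = 105 × 148 mm.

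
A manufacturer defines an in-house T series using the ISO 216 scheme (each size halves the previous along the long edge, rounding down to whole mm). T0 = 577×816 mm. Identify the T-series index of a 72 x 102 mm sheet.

T0: 577 × 816 mm
T1: 408 × 577 mm
T2: 288 × 408 mm
T3: 204 × 288 mm
T4: 144 × 204 mm
T5: 102 × 144 mm
T6: 72 × 102 mm
T7: 51 × 72 mm
→ matches T6.

T6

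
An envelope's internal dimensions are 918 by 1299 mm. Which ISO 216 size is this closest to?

Aspect ratio 1299/918 ≈ 1.415 — close to the ISO √2 ≈ 1.414.
In the C-series (envelope sizes, between A and B): C0 = 917 × 1297 mm.
Off by 3 mm total — nearest standard size.

C0 (917 × 1297 mm)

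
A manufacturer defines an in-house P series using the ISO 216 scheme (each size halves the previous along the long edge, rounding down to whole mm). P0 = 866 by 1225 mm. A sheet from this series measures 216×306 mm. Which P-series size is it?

P0: 866 × 1225 mm
P1: 612 × 866 mm
P2: 433 × 612 mm
P3: 306 × 433 mm
P4: 216 × 306 mm
P5: 153 × 216 mm
→ matches P4.

P4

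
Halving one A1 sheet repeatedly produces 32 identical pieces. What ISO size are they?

A6

32 = 2^5, so 5 halving steps.
A1 → A2 → … → A6 after 5 steps.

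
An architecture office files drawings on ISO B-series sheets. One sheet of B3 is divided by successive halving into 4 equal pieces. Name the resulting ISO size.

4 = 2^2, so 2 halving steps.
B3 → B4 → … → B5 after 2 steps.

B5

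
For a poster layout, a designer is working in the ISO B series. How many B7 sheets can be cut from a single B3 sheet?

Each ISO step halves the sheet: 1 × B3 → 2 × B4 → 4 × B5 → 8 × B6 → …
From B3 to B7 is 4 halving steps: 2^4 = 16.

16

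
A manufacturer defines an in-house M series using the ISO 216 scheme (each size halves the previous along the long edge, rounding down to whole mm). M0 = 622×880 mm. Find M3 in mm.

220 × 311 mm

M1: ⌊880/2⌋ × 622 = 440 × 622 mm
M2: ⌊622/2⌋ × 440 = 311 × 440 mm
M3: ⌊440/2⌋ × 311 = 220 × 311 mm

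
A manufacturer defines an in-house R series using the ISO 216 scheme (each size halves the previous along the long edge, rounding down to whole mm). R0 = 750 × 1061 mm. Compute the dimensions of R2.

375 × 530 mm

R1: ⌊1061/2⌋ × 750 = 530 × 750 mm
R2: ⌊750/2⌋ × 530 = 375 × 530 mm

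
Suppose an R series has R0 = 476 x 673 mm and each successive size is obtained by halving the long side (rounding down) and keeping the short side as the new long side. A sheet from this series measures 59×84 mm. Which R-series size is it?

R0: 476 × 673 mm
R1: 336 × 476 mm
R2: 238 × 336 mm
R3: 168 × 238 mm
R4: 119 × 168 mm
R5: 84 × 119 mm
R6: 59 × 84 mm
R7: 42 × 59 mm
→ matches R6.

R6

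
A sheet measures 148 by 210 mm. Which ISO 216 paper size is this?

Aspect ratio 210/148 ≈ 1.419 — close to the ISO √2 ≈ 1.414.
In the A-series (A0 area = 1 m²): A5 = 148 × 210 mm.

A5 (148 × 210 mm)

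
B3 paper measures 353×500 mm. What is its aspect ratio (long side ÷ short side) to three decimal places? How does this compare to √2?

1.416

500 / 353 = 1.416
ISO 216 targets √2 ≈ 1.414; the +0.002 deviation is from mm rounding.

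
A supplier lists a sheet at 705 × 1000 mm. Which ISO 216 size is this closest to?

B1 (707 × 1000 mm)

Aspect ratio 1000/705 ≈ 1.418 — close to the ISO √2 ≈ 1.414.
In the B-series (B0 = 1000 × 1414 mm): B1 = 707 × 1000 mm.
Off by 2 mm total — nearest standard size.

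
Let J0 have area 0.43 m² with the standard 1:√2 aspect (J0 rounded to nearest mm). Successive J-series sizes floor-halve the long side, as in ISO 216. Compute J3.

Let J0's short side be w mm. w · w√2 = 0.43 m² = 430,000 mm², so w ≈ 551.4 mm and w√2 ≈ 779.8 mm → J0 = 551 × 780 mm.
J1: ⌊780/2⌋ × 551 = 390 × 551 mm
J2: ⌊551/2⌋ × 390 = 275 × 390 mm
J3: ⌊390/2⌋ × 275 = 195 × 275 mm

195 × 275 mm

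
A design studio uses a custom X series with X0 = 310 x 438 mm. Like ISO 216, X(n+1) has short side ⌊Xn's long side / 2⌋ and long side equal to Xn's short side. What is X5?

X1: ⌊438/2⌋ × 310 = 219 × 310 mm
X2: ⌊310/2⌋ × 219 = 155 × 219 mm
X3: ⌊219/2⌋ × 155 = 109 × 155 mm
X4: ⌊155/2⌋ × 109 = 77 × 109 mm
X5: ⌊109/2⌋ × 77 = 54 × 77 mm

54 × 77 mm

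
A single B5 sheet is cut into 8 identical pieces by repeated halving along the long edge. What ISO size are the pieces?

B8

8 = 2^3, so 3 halving steps.
B5 → B6 → … → B8 after 3 steps.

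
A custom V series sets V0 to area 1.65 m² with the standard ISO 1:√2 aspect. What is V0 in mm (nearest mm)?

1080 × 1528 mm

Let the short side be w mm. Then w · w√2 = 1.65 m² = 1,650,000 mm².
w² = 1,650,000/√2, so w ≈ 1080.2 mm; long side = w√2 ≈ 1527.6 mm.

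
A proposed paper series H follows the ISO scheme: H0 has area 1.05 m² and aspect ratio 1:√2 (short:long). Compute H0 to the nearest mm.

Let the short side be w mm. Then w · w√2 = 1.05 m² = 1,050,000 mm².
w² = 1,050,000/√2, so w ≈ 861.7 mm; long side = w√2 ≈ 1218.6 mm.

862 × 1219 mm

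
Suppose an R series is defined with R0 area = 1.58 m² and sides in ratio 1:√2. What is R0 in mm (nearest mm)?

1057 × 1495 mm

Let the short side be w mm. Then w · w√2 = 1.58 m² = 1,580,000 mm².
w² = 1,580,000/√2, so w ≈ 1057.0 mm; long side = w√2 ≈ 1494.8 mm.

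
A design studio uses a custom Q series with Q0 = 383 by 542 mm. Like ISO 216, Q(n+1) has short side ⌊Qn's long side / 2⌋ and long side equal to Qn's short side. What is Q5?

Q1: ⌊542/2⌋ × 383 = 271 × 383 mm
Q2: ⌊383/2⌋ × 271 = 191 × 271 mm
Q3: ⌊271/2⌋ × 191 = 135 × 191 mm
Q4: ⌊191/2⌋ × 135 = 95 × 135 mm
Q5: ⌊135/2⌋ × 95 = 67 × 95 mm

67 × 95 mm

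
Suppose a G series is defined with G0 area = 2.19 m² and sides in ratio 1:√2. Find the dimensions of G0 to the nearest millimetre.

1244 × 1760 mm

Let the short side be w mm. Then w · w√2 = 2.19 m² = 2,190,000 mm².
w² = 2,190,000/√2, so w ≈ 1244.4 mm; long side = w√2 ≈ 1759.9 mm.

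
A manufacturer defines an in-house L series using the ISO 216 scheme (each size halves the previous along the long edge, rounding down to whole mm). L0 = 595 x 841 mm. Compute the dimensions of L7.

52 × 74 mm

L1 = 420 × 595 mm (from L0 by 1 halving).
L2: ⌊595/2⌋ × 420 = 297 × 420 mm
L3: ⌊420/2⌋ × 297 = 210 × 297 mm
L4: ⌊297/2⌋ × 210 = 148 × 210 mm
L5: ⌊210/2⌋ × 148 = 105 × 148 mm
L6: ⌊148/2⌋ × 105 = 74 × 105 mm
L7: ⌊105/2⌋ × 74 = 52 × 74 mm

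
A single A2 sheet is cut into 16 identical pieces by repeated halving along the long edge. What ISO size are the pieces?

16 = 2^4, so 4 halving steps.
A2 → A3 → … → A6 after 4 steps.

A6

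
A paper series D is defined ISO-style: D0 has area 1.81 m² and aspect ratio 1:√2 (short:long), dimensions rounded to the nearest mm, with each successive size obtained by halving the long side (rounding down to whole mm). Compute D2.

Let D0's short side be w mm. w · w√2 = 1.81 m² = 1,810,000 mm², so w ≈ 1131.3 mm and w√2 ≈ 1599.9 mm → D0 = 1131 × 1600 mm.
D1: ⌊1600/2⌋ × 1131 = 800 × 1131 mm
D2: ⌊1131/2⌋ × 800 = 565 × 800 mm

565 × 800 mm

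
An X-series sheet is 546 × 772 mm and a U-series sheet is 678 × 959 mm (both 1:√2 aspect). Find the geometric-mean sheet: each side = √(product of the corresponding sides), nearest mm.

Short side: √(546 · 678) = √370188 ≈ 608.4 → 608 mm
Long side: √(772 · 959) = √740348 ≈ 860.4 → 860 mm

608 × 860 mm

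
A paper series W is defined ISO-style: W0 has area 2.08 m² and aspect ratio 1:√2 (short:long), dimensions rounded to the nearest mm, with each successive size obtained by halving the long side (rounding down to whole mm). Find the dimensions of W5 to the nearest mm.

Let W0's short side be w mm. w · w√2 = 2.08 m² = 2,080,000 mm², so w ≈ 1212.8 mm and w√2 ≈ 1715.1 mm → W0 = 1213 × 1715 mm.
W1: ⌊1715/2⌋ × 1213 = 857 × 1213 mm
W2: ⌊1213/2⌋ × 857 = 606 × 857 mm
W3: ⌊857/2⌋ × 606 = 428 × 606 mm
W4: ⌊606/2⌋ × 428 = 303 × 428 mm
W5: ⌊428/2⌋ × 303 = 214 × 303 mm

214 × 303 mm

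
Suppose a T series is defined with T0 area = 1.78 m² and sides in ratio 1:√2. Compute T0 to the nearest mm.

Let the short side be w mm. Then w · w√2 = 1.78 m² = 1,780,000 mm².
w² = 1,780,000/√2, so w ≈ 1121.9 mm; long side = w√2 ≈ 1586.6 mm.

1122 × 1587 mm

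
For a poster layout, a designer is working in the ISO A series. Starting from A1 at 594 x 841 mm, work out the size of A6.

105 × 148 mm

A2: ⌊841/2⌋ × 594 = 420 × 594 mm
A3: ⌊594/2⌋ × 420 = 297 × 420 mm
A4: ⌊420/2⌋ × 297 = 210 × 297 mm
A5: ⌊297/2⌋ × 210 = 148 × 210 mm
A6: ⌊210/2⌋ × 148 = 105 × 148 mm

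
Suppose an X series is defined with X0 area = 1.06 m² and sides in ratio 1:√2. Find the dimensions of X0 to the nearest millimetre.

866 × 1224 mm

Let the short side be w mm. Then w · w√2 = 1.06 m² = 1,060,000 mm².
w² = 1,060,000/√2, so w ≈ 865.8 mm; long side = w√2 ≈ 1224.4 mm.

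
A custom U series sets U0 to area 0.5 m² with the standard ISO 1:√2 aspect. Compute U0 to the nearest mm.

595 × 841 mm

Let the short side be w mm. Then w · w√2 = 0.5 m² = 500,000 mm².
w² = 500,000/√2, so w ≈ 594.6 mm; long side = w√2 ≈ 840.9 mm.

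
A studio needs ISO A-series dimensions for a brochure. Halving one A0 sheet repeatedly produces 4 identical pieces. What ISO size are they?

4 = 2^2, so 2 halving steps.
A0 → A1 → … → A2 after 2 steps.

A2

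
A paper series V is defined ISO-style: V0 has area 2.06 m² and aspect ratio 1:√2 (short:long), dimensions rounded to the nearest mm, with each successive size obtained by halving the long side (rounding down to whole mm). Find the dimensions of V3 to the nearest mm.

Let V0's short side be w mm. w · w√2 = 2.06 m² = 2,060,000 mm², so w ≈ 1206.9 mm and w√2 ≈ 1706.8 mm → V0 = 1207 × 1707 mm.
V1: ⌊1707/2⌋ × 1207 = 853 × 1207 mm
V2: ⌊1207/2⌋ × 853 = 603 × 853 mm
V3: ⌊853/2⌋ × 603 = 426 × 603 mm

426 × 603 mm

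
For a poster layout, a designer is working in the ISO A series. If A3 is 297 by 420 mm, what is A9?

37 × 52 mm

A4: ⌊420/2⌋ × 297 = 210 × 297 mm
A5: ⌊297/2⌋ × 210 = 148 × 210 mm
A6: ⌊210/2⌋ × 148 = 105 × 148 mm
A7: ⌊148/2⌋ × 105 = 74 × 105 mm
A8: ⌊105/2⌋ × 74 = 52 × 74 mm
A9: ⌊74/2⌋ × 52 = 37 × 52 mm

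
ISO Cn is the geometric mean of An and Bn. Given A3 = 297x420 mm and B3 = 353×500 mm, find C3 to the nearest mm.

324 × 458 mm

Short side: √(297 · 353) = √104841 ≈ 323.8 → 324 mm
Long side: √(420 · 500) = √210000 ≈ 458.3 → 458 mm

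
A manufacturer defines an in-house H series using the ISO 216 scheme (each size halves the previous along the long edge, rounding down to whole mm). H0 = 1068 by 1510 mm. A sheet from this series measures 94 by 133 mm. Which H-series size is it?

H7

H0: 1068 × 1510 mm
H1: 755 × 1068 mm
H2: 534 × 755 mm
H3: 377 × 534 mm
H4: 267 × 377 mm
H5: 188 × 267 mm
H6: 133 × 188 mm
H7: 94 × 133 mm
H8: 66 × 94 mm
→ matches H7.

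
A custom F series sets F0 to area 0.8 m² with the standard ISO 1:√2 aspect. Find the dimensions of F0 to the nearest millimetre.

Let the short side be w mm. Then w · w√2 = 0.8 m² = 800,000 mm².
w² = 800,000/√2, so w ≈ 752.1 mm; long side = w√2 ≈ 1063.7 mm.

752 × 1064 mm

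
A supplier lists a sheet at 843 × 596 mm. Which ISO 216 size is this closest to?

Aspect ratio 843/596 ≈ 1.414 — close to the ISO √2 ≈ 1.414.
In the A-series (A0 area = 1 m²): A1 = 594 × 841 mm.
Off by 4 mm total — nearest standard size.

A1 (594 × 841 mm)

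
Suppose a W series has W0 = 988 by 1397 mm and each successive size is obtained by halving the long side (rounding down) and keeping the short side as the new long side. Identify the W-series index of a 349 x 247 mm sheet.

W0: 988 × 1397 mm
W1: 698 × 988 mm
W2: 494 × 698 mm
W3: 349 × 494 mm
W4: 247 × 349 mm
W5: 174 × 247 mm
→ matches W4.

W4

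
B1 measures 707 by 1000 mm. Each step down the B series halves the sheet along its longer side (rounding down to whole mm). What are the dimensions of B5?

B2: ⌊1000/2⌋ × 707 = 500 × 707 mm
B3: ⌊707/2⌋ × 500 = 353 × 500 mm
B4: ⌊500/2⌋ × 353 = 250 × 353 mm
B5: ⌊353/2⌋ × 250 = 176 × 250 mm

176 × 250 mm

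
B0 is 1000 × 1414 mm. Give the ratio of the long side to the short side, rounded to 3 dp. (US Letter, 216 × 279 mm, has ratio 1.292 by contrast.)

1414 / 1000 = 1.414
Matches √2 ≈ 1.414 — the ISO 216 defining ratio.

1.414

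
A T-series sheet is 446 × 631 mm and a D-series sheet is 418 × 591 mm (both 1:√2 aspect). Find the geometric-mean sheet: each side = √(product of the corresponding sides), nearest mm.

432 × 611 mm

Short side: √(446 · 418) = √186428 ≈ 431.8 → 432 mm
Long side: √(631 · 591) = √372921 ≈ 610.7 → 611 mm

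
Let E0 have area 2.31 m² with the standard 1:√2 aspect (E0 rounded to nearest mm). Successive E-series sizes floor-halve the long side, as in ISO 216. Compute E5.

225 × 319 mm

Let E0's short side be w mm. w · w√2 = 2.31 m² = 2,310,000 mm², so w ≈ 1278.1 mm and w√2 ≈ 1807.4 mm → E0 = 1278 × 1807 mm.
E1: ⌊1807/2⌋ × 1278 = 903 × 1278 mm
E2: ⌊1278/2⌋ × 903 = 639 × 903 mm
E3: ⌊903/2⌋ × 639 = 451 × 639 mm
E4: ⌊639/2⌋ × 451 = 319 × 451 mm
E5: ⌊451/2⌋ × 319 = 225 × 319 mm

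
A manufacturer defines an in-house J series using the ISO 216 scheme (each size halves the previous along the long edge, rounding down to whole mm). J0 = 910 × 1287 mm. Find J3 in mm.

J1: ⌊1287/2⌋ × 910 = 643 × 910 mm
J2: ⌊910/2⌋ × 643 = 455 × 643 mm
J3: ⌊643/2⌋ × 455 = 321 × 455 mm

321 × 455 mm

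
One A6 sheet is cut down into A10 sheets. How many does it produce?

16

Each ISO step halves the sheet: 1 × A6 → 2 × A7 → 4 × A8 → 8 × A9 → …
From A6 to A10 is 4 halving steps: 2^4 = 16.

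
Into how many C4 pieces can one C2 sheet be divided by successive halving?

4

C2 = 458 × 648 mm; C4 = 229 × 324 mm.
Each halving step doubles the count; 2 steps from C2 to C4.
2^2 = 4.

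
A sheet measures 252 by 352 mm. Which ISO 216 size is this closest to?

B4 (250 × 353 mm)

Aspect ratio 352/252 ≈ 1.397 (ISO target is √2 ≈ 1.414).
In the B-series (B0 = 1000 × 1414 mm): B4 = 250 × 353 mm.
Off by 3 mm total — nearest standard size.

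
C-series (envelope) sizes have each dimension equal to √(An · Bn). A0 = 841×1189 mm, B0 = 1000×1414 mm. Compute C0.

917 × 1297 mm

Short side: √(841 · 1000) = √841000 ≈ 917.1 → 917 mm
Long side: √(1189 · 1414) = √1681246 ≈ 1296.6 → 1297 mm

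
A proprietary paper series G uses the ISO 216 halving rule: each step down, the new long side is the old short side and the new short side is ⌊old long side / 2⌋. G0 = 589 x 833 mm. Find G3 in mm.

G1: ⌊833/2⌋ × 589 = 416 × 589 mm
G2: ⌊589/2⌋ × 416 = 294 × 416 mm
G3: ⌊416/2⌋ × 294 = 208 × 294 mm

208 × 294 mm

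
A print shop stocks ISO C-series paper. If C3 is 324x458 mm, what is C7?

C4: ⌊458/2⌋ × 324 = 229 × 324 mm
C5: ⌊324/2⌋ × 229 = 162 × 229 mm
C6: ⌊229/2⌋ × 162 = 114 × 162 mm
C7: ⌊162/2⌋ × 114 = 81 × 114 mm

81 × 114 mm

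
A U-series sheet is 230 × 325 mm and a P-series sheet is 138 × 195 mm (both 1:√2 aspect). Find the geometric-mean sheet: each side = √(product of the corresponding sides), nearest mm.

Short side: √(230 · 138) = √31740 ≈ 178.2 → 178 mm
Long side: √(325 · 195) = √63375 ≈ 251.7 → 252 mm

178 × 252 mm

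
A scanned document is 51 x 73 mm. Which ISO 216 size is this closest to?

A8 (52 × 74 mm)

Aspect ratio 73/51 ≈ 1.431 (ISO target is √2 ≈ 1.414).
In the A-series (A0 area = 1 m²): A8 = 52 × 74 mm.
Off by 2 mm total — nearest standard size.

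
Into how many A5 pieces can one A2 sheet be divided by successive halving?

Each ISO step halves the sheet: 1 × A2 → 2 × A3 → 4 × A4 → 8 × A5
From A2 to A5 is 3 halving steps: 2^3 = 8.

8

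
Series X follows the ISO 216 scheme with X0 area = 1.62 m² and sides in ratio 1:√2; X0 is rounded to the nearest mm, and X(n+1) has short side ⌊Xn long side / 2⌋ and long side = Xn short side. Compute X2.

535 × 757 mm

Let X0's short side be w mm. w · w√2 = 1.62 m² = 1,620,000 mm², so w ≈ 1070.3 mm and w√2 ≈ 1513.6 mm → X0 = 1070 × 1514 mm.
X1: ⌊1514/2⌋ × 1070 = 757 × 1070 mm
X2: ⌊1070/2⌋ × 757 = 535 × 757 mm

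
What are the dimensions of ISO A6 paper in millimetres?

A0 = 841 × 1189 mm (A0 has area 1 m², aspect 1:√2).
A1: ⌊1189/2⌋ × 841 = 594 × 841 mm
A2: ⌊841/2⌋ × 594 = 420 × 594 mm
A3: ⌊594/2⌋ × 420 = 297 × 420 mm
A4: ⌊420/2⌋ × 297 = 210 × 297 mm
A5: ⌊297/2⌋ × 210 = 148 × 210 mm
A6: ⌊210/2⌋ × 148 = 105 × 148 mm

105 × 148 mm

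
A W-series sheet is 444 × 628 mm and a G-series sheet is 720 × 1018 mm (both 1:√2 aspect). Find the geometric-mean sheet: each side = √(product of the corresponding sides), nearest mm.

Short side: √(444 · 720) = √319680 ≈ 565.4 → 565 mm
Long side: √(628 · 1018) = √639304 ≈ 799.6 → 800 mm

565 × 800 mm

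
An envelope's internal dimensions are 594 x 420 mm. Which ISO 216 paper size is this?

Aspect ratio 594/420 ≈ 1.414 — close to the ISO √2 ≈ 1.414.
In the A-series (A0 area = 1 m²): A2 = 420 × 594 mm.

A2 (420 × 594 mm)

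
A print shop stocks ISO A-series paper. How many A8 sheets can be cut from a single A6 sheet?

4

A6 = 105 × 148 mm; A8 = 52 × 74 mm.
Each halving step doubles the count; 2 steps from A6 to A8.
2^2 = 4.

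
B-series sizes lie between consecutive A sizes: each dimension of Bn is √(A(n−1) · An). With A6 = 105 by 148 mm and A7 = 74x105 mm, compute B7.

88 × 125 mm

Short side: √(105 · 74) = √7770 ≈ 88.1 → 88 mm
Long side: √(148 · 105) = √15540 ≈ 124.7 → 125 mm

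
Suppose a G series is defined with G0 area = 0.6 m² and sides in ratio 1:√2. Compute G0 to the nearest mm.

Let the short side be w mm. Then w · w√2 = 0.6 m² = 600,000 mm².
w² = 600,000/√2, so w ≈ 651.4 mm; long side = w√2 ≈ 921.2 mm.

651 × 921 mm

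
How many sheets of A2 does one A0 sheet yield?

4

A0 = 841 × 1189 mm; A2 = 420 × 594 mm.
Each halving step doubles the count; 2 steps from A0 to A2.
2^2 = 4.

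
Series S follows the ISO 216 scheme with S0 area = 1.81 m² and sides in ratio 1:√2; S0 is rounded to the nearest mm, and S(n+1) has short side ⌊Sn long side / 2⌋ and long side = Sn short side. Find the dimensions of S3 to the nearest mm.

Let S0's short side be w mm. w · w√2 = 1.81 m² = 1,810,000 mm², so w ≈ 1131.3 mm and w√2 ≈ 1599.9 mm → S0 = 1131 × 1600 mm.
S1: ⌊1600/2⌋ × 1131 = 800 × 1131 mm
S2: ⌊1131/2⌋ × 800 = 565 × 800 mm
S3: ⌊800/2⌋ × 565 = 400 × 565 mm

400 × 565 mm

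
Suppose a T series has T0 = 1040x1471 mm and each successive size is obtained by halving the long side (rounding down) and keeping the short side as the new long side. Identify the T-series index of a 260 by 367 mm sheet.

T4

T0: 1040 × 1471 mm
T1: 735 × 1040 mm
T2: 520 × 735 mm
T3: 367 × 520 mm
T4: 260 × 367 mm
T5: 183 × 260 mm
→ matches T4.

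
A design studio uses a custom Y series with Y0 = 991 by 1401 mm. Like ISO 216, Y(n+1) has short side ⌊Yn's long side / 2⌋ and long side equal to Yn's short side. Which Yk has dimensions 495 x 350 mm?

Y0: 991 × 1401 mm
Y1: 700 × 991 mm
Y2: 495 × 700 mm
Y3: 350 × 495 mm
Y4: 247 × 350 mm
→ matches Y3.

Y3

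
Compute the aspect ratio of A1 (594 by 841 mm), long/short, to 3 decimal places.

1.416

841 / 594 = 1.416
ISO 216 targets √2 ≈ 1.414; the +0.002 deviation is from mm rounding.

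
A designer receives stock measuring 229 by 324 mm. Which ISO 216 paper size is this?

C4 (229 × 324 mm)

Aspect ratio 324/229 ≈ 1.415 — close to the ISO √2 ≈ 1.414.
In the C-series (envelope sizes, between A and B): C4 = 229 × 324 mm.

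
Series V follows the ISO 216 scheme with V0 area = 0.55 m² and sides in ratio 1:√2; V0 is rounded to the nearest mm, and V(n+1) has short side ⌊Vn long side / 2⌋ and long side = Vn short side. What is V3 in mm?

Let V0's short side be w mm. w · w√2 = 0.55 m² = 550,000 mm², so w ≈ 623.6 mm and w√2 ≈ 881.9 mm → V0 = 624 × 882 mm.
V1: ⌊882/2⌋ × 624 = 441 × 624 mm
V2: ⌊624/2⌋ × 441 = 312 × 441 mm
V3: ⌊441/2⌋ × 312 = 220 × 312 mm

220 × 312 mm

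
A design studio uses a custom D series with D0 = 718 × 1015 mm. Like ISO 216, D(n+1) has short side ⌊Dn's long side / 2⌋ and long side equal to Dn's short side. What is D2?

D1: ⌊1015/2⌋ × 718 = 507 × 718 mm
D2: ⌊718/2⌋ × 507 = 359 × 507 mm

359 × 507 mm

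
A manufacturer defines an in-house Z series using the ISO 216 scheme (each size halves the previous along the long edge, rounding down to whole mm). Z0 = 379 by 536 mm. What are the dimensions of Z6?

Z1: ⌊536/2⌋ × 379 = 268 × 379 mm
Z2: ⌊379/2⌋ × 268 = 189 × 268 mm
Z3: ⌊268/2⌋ × 189 = 134 × 189 mm
Z4: ⌊189/2⌋ × 134 = 94 × 134 mm
Z5: ⌊134/2⌋ × 94 = 67 × 94 mm
Z6: ⌊94/2⌋ × 67 = 47 × 67 mm

47 × 67 mm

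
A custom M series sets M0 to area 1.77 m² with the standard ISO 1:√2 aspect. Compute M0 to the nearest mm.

1119 × 1582 mm

Let the short side be w mm. Then w · w√2 = 1.77 m² = 1,770,000 mm².
w² = 1,770,000/√2, so w ≈ 1118.7 mm; long side = w√2 ≈ 1582.1 mm.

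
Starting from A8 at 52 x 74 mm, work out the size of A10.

26 × 37 mm

A9: ⌊74/2⌋ × 52 = 37 × 52 mm
A10: ⌊52/2⌋ × 37 = 26 × 37 mm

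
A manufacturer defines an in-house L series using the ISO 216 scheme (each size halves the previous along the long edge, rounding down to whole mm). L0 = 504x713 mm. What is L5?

89 × 126 mm

L1 = 356 × 504 mm (from L0 by 1 halving).
L2: ⌊504/2⌋ × 356 = 252 × 356 mm
L3: ⌊356/2⌋ × 252 = 178 × 252 mm
L4: ⌊252/2⌋ × 178 = 126 × 178 mm
L5: ⌊178/2⌋ × 126 = 89 × 126 mm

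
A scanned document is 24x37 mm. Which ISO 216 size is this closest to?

A10 (26 × 37 mm)

Aspect ratio 37/24 ≈ 1.542 (ISO target is √2 ≈ 1.414).
In the A-series (A0 area = 1 m²): A10 = 26 × 37 mm.
Off by 2 mm total — nearest standard size.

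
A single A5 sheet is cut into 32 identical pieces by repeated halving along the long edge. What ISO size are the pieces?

32 = 2^5, so 5 halving steps.
A5 → A6 → … → A10 after 5 steps.

A10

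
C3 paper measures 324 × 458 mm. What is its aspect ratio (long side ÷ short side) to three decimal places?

458 / 324 = 1.414
Matches √2 ≈ 1.414 — the ISO 216 defining ratio.

1.414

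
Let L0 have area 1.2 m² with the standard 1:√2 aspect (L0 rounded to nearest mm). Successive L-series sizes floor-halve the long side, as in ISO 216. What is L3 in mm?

325 × 460 mm

Let L0's short side be w mm. w · w√2 = 1.2 m² = 1,200,000 mm², so w ≈ 921.2 mm and w√2 ≈ 1302.7 mm → L0 = 921 × 1303 mm.
L1: ⌊1303/2⌋ × 921 = 651 × 921 mm
L2: ⌊921/2⌋ × 651 = 460 × 651 mm
L3: ⌊651/2⌋ × 460 = 325 × 460 mm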